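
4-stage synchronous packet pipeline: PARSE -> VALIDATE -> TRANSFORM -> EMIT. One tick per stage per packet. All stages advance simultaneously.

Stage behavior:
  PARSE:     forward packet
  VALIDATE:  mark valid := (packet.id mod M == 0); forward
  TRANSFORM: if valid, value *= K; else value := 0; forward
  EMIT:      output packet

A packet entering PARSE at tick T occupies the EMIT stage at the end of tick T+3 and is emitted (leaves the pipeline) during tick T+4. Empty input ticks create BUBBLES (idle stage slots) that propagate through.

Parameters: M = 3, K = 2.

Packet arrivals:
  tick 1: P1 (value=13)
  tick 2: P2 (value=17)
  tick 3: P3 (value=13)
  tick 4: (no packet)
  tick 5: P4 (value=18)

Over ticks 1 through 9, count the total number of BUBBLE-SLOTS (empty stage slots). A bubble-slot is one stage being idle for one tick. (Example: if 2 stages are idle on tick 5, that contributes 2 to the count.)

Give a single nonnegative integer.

Answer: 20

Derivation:
Tick 1: [PARSE:P1(v=13,ok=F), VALIDATE:-, TRANSFORM:-, EMIT:-] out:-; bubbles=3
Tick 2: [PARSE:P2(v=17,ok=F), VALIDATE:P1(v=13,ok=F), TRANSFORM:-, EMIT:-] out:-; bubbles=2
Tick 3: [PARSE:P3(v=13,ok=F), VALIDATE:P2(v=17,ok=F), TRANSFORM:P1(v=0,ok=F), EMIT:-] out:-; bubbles=1
Tick 4: [PARSE:-, VALIDATE:P3(v=13,ok=T), TRANSFORM:P2(v=0,ok=F), EMIT:P1(v=0,ok=F)] out:-; bubbles=1
Tick 5: [PARSE:P4(v=18,ok=F), VALIDATE:-, TRANSFORM:P3(v=26,ok=T), EMIT:P2(v=0,ok=F)] out:P1(v=0); bubbles=1
Tick 6: [PARSE:-, VALIDATE:P4(v=18,ok=F), TRANSFORM:-, EMIT:P3(v=26,ok=T)] out:P2(v=0); bubbles=2
Tick 7: [PARSE:-, VALIDATE:-, TRANSFORM:P4(v=0,ok=F), EMIT:-] out:P3(v=26); bubbles=3
Tick 8: [PARSE:-, VALIDATE:-, TRANSFORM:-, EMIT:P4(v=0,ok=F)] out:-; bubbles=3
Tick 9: [PARSE:-, VALIDATE:-, TRANSFORM:-, EMIT:-] out:P4(v=0); bubbles=4
Total bubble-slots: 20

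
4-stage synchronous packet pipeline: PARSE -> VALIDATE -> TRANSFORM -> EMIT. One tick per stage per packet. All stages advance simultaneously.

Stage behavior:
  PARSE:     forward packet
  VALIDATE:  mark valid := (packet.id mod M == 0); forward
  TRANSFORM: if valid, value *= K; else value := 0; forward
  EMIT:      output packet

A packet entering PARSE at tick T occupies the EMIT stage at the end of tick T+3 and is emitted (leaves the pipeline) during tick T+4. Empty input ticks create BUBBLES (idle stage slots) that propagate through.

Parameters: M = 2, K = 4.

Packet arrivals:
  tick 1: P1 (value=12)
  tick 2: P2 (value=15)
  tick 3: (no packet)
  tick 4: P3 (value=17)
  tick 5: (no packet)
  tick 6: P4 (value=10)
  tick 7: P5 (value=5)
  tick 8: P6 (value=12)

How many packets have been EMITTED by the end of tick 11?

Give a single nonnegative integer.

Answer: 5

Derivation:
Tick 1: [PARSE:P1(v=12,ok=F), VALIDATE:-, TRANSFORM:-, EMIT:-] out:-; in:P1
Tick 2: [PARSE:P2(v=15,ok=F), VALIDATE:P1(v=12,ok=F), TRANSFORM:-, EMIT:-] out:-; in:P2
Tick 3: [PARSE:-, VALIDATE:P2(v=15,ok=T), TRANSFORM:P1(v=0,ok=F), EMIT:-] out:-; in:-
Tick 4: [PARSE:P3(v=17,ok=F), VALIDATE:-, TRANSFORM:P2(v=60,ok=T), EMIT:P1(v=0,ok=F)] out:-; in:P3
Tick 5: [PARSE:-, VALIDATE:P3(v=17,ok=F), TRANSFORM:-, EMIT:P2(v=60,ok=T)] out:P1(v=0); in:-
Tick 6: [PARSE:P4(v=10,ok=F), VALIDATE:-, TRANSFORM:P3(v=0,ok=F), EMIT:-] out:P2(v=60); in:P4
Tick 7: [PARSE:P5(v=5,ok=F), VALIDATE:P4(v=10,ok=T), TRANSFORM:-, EMIT:P3(v=0,ok=F)] out:-; in:P5
Tick 8: [PARSE:P6(v=12,ok=F), VALIDATE:P5(v=5,ok=F), TRANSFORM:P4(v=40,ok=T), EMIT:-] out:P3(v=0); in:P6
Tick 9: [PARSE:-, VALIDATE:P6(v=12,ok=T), TRANSFORM:P5(v=0,ok=F), EMIT:P4(v=40,ok=T)] out:-; in:-
Tick 10: [PARSE:-, VALIDATE:-, TRANSFORM:P6(v=48,ok=T), EMIT:P5(v=0,ok=F)] out:P4(v=40); in:-
Tick 11: [PARSE:-, VALIDATE:-, TRANSFORM:-, EMIT:P6(v=48,ok=T)] out:P5(v=0); in:-
Emitted by tick 11: ['P1', 'P2', 'P3', 'P4', 'P5']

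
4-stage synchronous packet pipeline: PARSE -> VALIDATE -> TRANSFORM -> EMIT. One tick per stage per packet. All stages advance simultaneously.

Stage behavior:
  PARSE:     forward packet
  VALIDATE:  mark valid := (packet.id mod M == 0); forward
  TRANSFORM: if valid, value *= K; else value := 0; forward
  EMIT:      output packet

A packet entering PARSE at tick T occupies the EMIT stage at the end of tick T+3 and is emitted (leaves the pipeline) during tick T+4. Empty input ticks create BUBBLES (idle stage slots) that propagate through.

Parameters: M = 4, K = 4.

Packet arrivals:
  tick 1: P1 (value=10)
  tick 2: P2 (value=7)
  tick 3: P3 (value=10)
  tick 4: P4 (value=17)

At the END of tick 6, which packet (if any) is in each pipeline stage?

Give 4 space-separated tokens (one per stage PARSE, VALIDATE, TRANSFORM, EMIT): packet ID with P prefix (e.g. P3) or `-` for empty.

Tick 1: [PARSE:P1(v=10,ok=F), VALIDATE:-, TRANSFORM:-, EMIT:-] out:-; in:P1
Tick 2: [PARSE:P2(v=7,ok=F), VALIDATE:P1(v=10,ok=F), TRANSFORM:-, EMIT:-] out:-; in:P2
Tick 3: [PARSE:P3(v=10,ok=F), VALIDATE:P2(v=7,ok=F), TRANSFORM:P1(v=0,ok=F), EMIT:-] out:-; in:P3
Tick 4: [PARSE:P4(v=17,ok=F), VALIDATE:P3(v=10,ok=F), TRANSFORM:P2(v=0,ok=F), EMIT:P1(v=0,ok=F)] out:-; in:P4
Tick 5: [PARSE:-, VALIDATE:P4(v=17,ok=T), TRANSFORM:P3(v=0,ok=F), EMIT:P2(v=0,ok=F)] out:P1(v=0); in:-
Tick 6: [PARSE:-, VALIDATE:-, TRANSFORM:P4(v=68,ok=T), EMIT:P3(v=0,ok=F)] out:P2(v=0); in:-
At end of tick 6: ['-', '-', 'P4', 'P3']

Answer: - - P4 P3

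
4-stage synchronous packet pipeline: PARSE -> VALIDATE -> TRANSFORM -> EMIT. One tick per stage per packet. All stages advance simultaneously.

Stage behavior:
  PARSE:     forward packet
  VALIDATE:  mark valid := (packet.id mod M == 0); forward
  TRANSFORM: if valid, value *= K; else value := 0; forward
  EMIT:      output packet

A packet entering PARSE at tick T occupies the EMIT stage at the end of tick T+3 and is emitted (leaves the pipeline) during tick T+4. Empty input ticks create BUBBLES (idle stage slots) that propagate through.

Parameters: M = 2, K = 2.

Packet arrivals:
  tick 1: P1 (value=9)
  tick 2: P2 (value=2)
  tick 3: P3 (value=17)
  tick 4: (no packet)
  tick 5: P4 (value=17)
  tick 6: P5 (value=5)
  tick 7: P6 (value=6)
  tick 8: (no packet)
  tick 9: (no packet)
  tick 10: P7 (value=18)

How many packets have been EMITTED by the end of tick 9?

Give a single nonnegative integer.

Tick 1: [PARSE:P1(v=9,ok=F), VALIDATE:-, TRANSFORM:-, EMIT:-] out:-; in:P1
Tick 2: [PARSE:P2(v=2,ok=F), VALIDATE:P1(v=9,ok=F), TRANSFORM:-, EMIT:-] out:-; in:P2
Tick 3: [PARSE:P3(v=17,ok=F), VALIDATE:P2(v=2,ok=T), TRANSFORM:P1(v=0,ok=F), EMIT:-] out:-; in:P3
Tick 4: [PARSE:-, VALIDATE:P3(v=17,ok=F), TRANSFORM:P2(v=4,ok=T), EMIT:P1(v=0,ok=F)] out:-; in:-
Tick 5: [PARSE:P4(v=17,ok=F), VALIDATE:-, TRANSFORM:P3(v=0,ok=F), EMIT:P2(v=4,ok=T)] out:P1(v=0); in:P4
Tick 6: [PARSE:P5(v=5,ok=F), VALIDATE:P4(v=17,ok=T), TRANSFORM:-, EMIT:P3(v=0,ok=F)] out:P2(v=4); in:P5
Tick 7: [PARSE:P6(v=6,ok=F), VALIDATE:P5(v=5,ok=F), TRANSFORM:P4(v=34,ok=T), EMIT:-] out:P3(v=0); in:P6
Tick 8: [PARSE:-, VALIDATE:P6(v=6,ok=T), TRANSFORM:P5(v=0,ok=F), EMIT:P4(v=34,ok=T)] out:-; in:-
Tick 9: [PARSE:-, VALIDATE:-, TRANSFORM:P6(v=12,ok=T), EMIT:P5(v=0,ok=F)] out:P4(v=34); in:-
Emitted by tick 9: ['P1', 'P2', 'P3', 'P4']

Answer: 4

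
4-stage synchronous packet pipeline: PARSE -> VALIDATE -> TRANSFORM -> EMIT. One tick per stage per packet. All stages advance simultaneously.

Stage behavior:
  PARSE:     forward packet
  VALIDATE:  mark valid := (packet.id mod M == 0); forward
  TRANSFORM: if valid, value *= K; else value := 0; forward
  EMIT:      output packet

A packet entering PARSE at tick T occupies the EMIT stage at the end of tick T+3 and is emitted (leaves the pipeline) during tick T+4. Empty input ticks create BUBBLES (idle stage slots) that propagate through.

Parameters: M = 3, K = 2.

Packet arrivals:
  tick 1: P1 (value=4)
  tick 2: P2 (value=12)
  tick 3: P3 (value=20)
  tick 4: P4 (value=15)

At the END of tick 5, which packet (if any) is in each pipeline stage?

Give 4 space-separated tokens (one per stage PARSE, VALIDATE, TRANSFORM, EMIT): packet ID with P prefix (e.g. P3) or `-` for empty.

Answer: - P4 P3 P2

Derivation:
Tick 1: [PARSE:P1(v=4,ok=F), VALIDATE:-, TRANSFORM:-, EMIT:-] out:-; in:P1
Tick 2: [PARSE:P2(v=12,ok=F), VALIDATE:P1(v=4,ok=F), TRANSFORM:-, EMIT:-] out:-; in:P2
Tick 3: [PARSE:P3(v=20,ok=F), VALIDATE:P2(v=12,ok=F), TRANSFORM:P1(v=0,ok=F), EMIT:-] out:-; in:P3
Tick 4: [PARSE:P4(v=15,ok=F), VALIDATE:P3(v=20,ok=T), TRANSFORM:P2(v=0,ok=F), EMIT:P1(v=0,ok=F)] out:-; in:P4
Tick 5: [PARSE:-, VALIDATE:P4(v=15,ok=F), TRANSFORM:P3(v=40,ok=T), EMIT:P2(v=0,ok=F)] out:P1(v=0); in:-
At end of tick 5: ['-', 'P4', 'P3', 'P2']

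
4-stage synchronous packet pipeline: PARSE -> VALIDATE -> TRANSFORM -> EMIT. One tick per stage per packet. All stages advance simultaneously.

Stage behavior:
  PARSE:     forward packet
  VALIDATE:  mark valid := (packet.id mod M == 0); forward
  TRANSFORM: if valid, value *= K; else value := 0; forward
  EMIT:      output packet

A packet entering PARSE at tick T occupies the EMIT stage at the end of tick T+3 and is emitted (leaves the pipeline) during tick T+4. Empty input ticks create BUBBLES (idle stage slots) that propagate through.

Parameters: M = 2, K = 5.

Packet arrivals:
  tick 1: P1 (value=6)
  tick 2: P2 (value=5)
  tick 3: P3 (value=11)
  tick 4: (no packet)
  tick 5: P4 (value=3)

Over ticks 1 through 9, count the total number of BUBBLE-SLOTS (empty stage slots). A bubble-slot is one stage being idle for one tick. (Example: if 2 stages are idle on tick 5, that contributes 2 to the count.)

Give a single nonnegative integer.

Tick 1: [PARSE:P1(v=6,ok=F), VALIDATE:-, TRANSFORM:-, EMIT:-] out:-; bubbles=3
Tick 2: [PARSE:P2(v=5,ok=F), VALIDATE:P1(v=6,ok=F), TRANSFORM:-, EMIT:-] out:-; bubbles=2
Tick 3: [PARSE:P3(v=11,ok=F), VALIDATE:P2(v=5,ok=T), TRANSFORM:P1(v=0,ok=F), EMIT:-] out:-; bubbles=1
Tick 4: [PARSE:-, VALIDATE:P3(v=11,ok=F), TRANSFORM:P2(v=25,ok=T), EMIT:P1(v=0,ok=F)] out:-; bubbles=1
Tick 5: [PARSE:P4(v=3,ok=F), VALIDATE:-, TRANSFORM:P3(v=0,ok=F), EMIT:P2(v=25,ok=T)] out:P1(v=0); bubbles=1
Tick 6: [PARSE:-, VALIDATE:P4(v=3,ok=T), TRANSFORM:-, EMIT:P3(v=0,ok=F)] out:P2(v=25); bubbles=2
Tick 7: [PARSE:-, VALIDATE:-, TRANSFORM:P4(v=15,ok=T), EMIT:-] out:P3(v=0); bubbles=3
Tick 8: [PARSE:-, VALIDATE:-, TRANSFORM:-, EMIT:P4(v=15,ok=T)] out:-; bubbles=3
Tick 9: [PARSE:-, VALIDATE:-, TRANSFORM:-, EMIT:-] out:P4(v=15); bubbles=4
Total bubble-slots: 20

Answer: 20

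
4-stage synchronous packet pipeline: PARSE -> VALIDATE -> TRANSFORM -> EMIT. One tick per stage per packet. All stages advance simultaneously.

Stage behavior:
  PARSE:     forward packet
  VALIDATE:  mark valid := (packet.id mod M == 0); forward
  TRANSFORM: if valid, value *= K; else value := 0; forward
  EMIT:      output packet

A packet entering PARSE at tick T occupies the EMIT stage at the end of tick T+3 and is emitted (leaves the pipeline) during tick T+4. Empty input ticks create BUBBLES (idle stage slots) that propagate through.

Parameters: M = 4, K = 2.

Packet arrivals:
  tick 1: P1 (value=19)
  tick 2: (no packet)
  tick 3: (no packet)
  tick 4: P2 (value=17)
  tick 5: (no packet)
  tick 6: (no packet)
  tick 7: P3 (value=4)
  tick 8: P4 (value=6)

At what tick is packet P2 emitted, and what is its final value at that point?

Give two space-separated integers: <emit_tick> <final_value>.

Tick 1: [PARSE:P1(v=19,ok=F), VALIDATE:-, TRANSFORM:-, EMIT:-] out:-; in:P1
Tick 2: [PARSE:-, VALIDATE:P1(v=19,ok=F), TRANSFORM:-, EMIT:-] out:-; in:-
Tick 3: [PARSE:-, VALIDATE:-, TRANSFORM:P1(v=0,ok=F), EMIT:-] out:-; in:-
Tick 4: [PARSE:P2(v=17,ok=F), VALIDATE:-, TRANSFORM:-, EMIT:P1(v=0,ok=F)] out:-; in:P2
Tick 5: [PARSE:-, VALIDATE:P2(v=17,ok=F), TRANSFORM:-, EMIT:-] out:P1(v=0); in:-
Tick 6: [PARSE:-, VALIDATE:-, TRANSFORM:P2(v=0,ok=F), EMIT:-] out:-; in:-
Tick 7: [PARSE:P3(v=4,ok=F), VALIDATE:-, TRANSFORM:-, EMIT:P2(v=0,ok=F)] out:-; in:P3
Tick 8: [PARSE:P4(v=6,ok=F), VALIDATE:P3(v=4,ok=F), TRANSFORM:-, EMIT:-] out:P2(v=0); in:P4
Tick 9: [PARSE:-, VALIDATE:P4(v=6,ok=T), TRANSFORM:P3(v=0,ok=F), EMIT:-] out:-; in:-
Tick 10: [PARSE:-, VALIDATE:-, TRANSFORM:P4(v=12,ok=T), EMIT:P3(v=0,ok=F)] out:-; in:-
Tick 11: [PARSE:-, VALIDATE:-, TRANSFORM:-, EMIT:P4(v=12,ok=T)] out:P3(v=0); in:-
Tick 12: [PARSE:-, VALIDATE:-, TRANSFORM:-, EMIT:-] out:P4(v=12); in:-
P2: arrives tick 4, valid=False (id=2, id%4=2), emit tick 8, final value 0

Answer: 8 0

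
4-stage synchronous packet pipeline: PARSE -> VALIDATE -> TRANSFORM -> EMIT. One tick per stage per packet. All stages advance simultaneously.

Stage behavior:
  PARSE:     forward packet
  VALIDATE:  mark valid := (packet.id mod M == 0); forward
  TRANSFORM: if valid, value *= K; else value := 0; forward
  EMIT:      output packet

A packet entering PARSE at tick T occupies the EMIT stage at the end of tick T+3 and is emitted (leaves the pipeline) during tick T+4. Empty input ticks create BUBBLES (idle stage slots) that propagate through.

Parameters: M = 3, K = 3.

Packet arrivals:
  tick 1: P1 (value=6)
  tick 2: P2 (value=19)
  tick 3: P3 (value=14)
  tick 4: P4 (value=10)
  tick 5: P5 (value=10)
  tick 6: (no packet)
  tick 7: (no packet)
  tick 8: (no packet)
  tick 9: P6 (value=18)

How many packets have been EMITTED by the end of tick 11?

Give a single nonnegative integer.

Answer: 5

Derivation:
Tick 1: [PARSE:P1(v=6,ok=F), VALIDATE:-, TRANSFORM:-, EMIT:-] out:-; in:P1
Tick 2: [PARSE:P2(v=19,ok=F), VALIDATE:P1(v=6,ok=F), TRANSFORM:-, EMIT:-] out:-; in:P2
Tick 3: [PARSE:P3(v=14,ok=F), VALIDATE:P2(v=19,ok=F), TRANSFORM:P1(v=0,ok=F), EMIT:-] out:-; in:P3
Tick 4: [PARSE:P4(v=10,ok=F), VALIDATE:P3(v=14,ok=T), TRANSFORM:P2(v=0,ok=F), EMIT:P1(v=0,ok=F)] out:-; in:P4
Tick 5: [PARSE:P5(v=10,ok=F), VALIDATE:P4(v=10,ok=F), TRANSFORM:P3(v=42,ok=T), EMIT:P2(v=0,ok=F)] out:P1(v=0); in:P5
Tick 6: [PARSE:-, VALIDATE:P5(v=10,ok=F), TRANSFORM:P4(v=0,ok=F), EMIT:P3(v=42,ok=T)] out:P2(v=0); in:-
Tick 7: [PARSE:-, VALIDATE:-, TRANSFORM:P5(v=0,ok=F), EMIT:P4(v=0,ok=F)] out:P3(v=42); in:-
Tick 8: [PARSE:-, VALIDATE:-, TRANSFORM:-, EMIT:P5(v=0,ok=F)] out:P4(v=0); in:-
Tick 9: [PARSE:P6(v=18,ok=F), VALIDATE:-, TRANSFORM:-, EMIT:-] out:P5(v=0); in:P6
Tick 10: [PARSE:-, VALIDATE:P6(v=18,ok=T), TRANSFORM:-, EMIT:-] out:-; in:-
Tick 11: [PARSE:-, VALIDATE:-, TRANSFORM:P6(v=54,ok=T), EMIT:-] out:-; in:-
Emitted by tick 11: ['P1', 'P2', 'P3', 'P4', 'P5']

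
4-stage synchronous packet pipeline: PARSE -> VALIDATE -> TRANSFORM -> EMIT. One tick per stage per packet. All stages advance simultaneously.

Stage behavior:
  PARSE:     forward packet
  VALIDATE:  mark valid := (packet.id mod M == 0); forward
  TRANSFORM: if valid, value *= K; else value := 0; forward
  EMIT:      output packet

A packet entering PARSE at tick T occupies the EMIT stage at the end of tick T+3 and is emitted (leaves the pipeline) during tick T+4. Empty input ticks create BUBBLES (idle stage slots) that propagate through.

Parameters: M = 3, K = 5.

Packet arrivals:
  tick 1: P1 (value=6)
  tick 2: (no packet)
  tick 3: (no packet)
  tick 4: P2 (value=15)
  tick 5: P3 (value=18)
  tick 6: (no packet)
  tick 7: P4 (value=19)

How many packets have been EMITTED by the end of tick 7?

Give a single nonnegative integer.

Answer: 1

Derivation:
Tick 1: [PARSE:P1(v=6,ok=F), VALIDATE:-, TRANSFORM:-, EMIT:-] out:-; in:P1
Tick 2: [PARSE:-, VALIDATE:P1(v=6,ok=F), TRANSFORM:-, EMIT:-] out:-; in:-
Tick 3: [PARSE:-, VALIDATE:-, TRANSFORM:P1(v=0,ok=F), EMIT:-] out:-; in:-
Tick 4: [PARSE:P2(v=15,ok=F), VALIDATE:-, TRANSFORM:-, EMIT:P1(v=0,ok=F)] out:-; in:P2
Tick 5: [PARSE:P3(v=18,ok=F), VALIDATE:P2(v=15,ok=F), TRANSFORM:-, EMIT:-] out:P1(v=0); in:P3
Tick 6: [PARSE:-, VALIDATE:P3(v=18,ok=T), TRANSFORM:P2(v=0,ok=F), EMIT:-] out:-; in:-
Tick 7: [PARSE:P4(v=19,ok=F), VALIDATE:-, TRANSFORM:P3(v=90,ok=T), EMIT:P2(v=0,ok=F)] out:-; in:P4
Emitted by tick 7: ['P1']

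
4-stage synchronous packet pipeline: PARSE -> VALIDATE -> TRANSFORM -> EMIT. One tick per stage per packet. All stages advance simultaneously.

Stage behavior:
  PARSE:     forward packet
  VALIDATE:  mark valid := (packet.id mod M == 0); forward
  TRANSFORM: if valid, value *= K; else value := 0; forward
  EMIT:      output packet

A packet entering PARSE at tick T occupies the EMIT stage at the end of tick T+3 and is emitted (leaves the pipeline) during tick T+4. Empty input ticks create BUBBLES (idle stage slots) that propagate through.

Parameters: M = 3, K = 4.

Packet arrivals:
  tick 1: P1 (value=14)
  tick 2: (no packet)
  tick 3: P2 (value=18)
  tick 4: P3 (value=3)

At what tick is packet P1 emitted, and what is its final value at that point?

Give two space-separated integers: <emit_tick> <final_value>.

Answer: 5 0

Derivation:
Tick 1: [PARSE:P1(v=14,ok=F), VALIDATE:-, TRANSFORM:-, EMIT:-] out:-; in:P1
Tick 2: [PARSE:-, VALIDATE:P1(v=14,ok=F), TRANSFORM:-, EMIT:-] out:-; in:-
Tick 3: [PARSE:P2(v=18,ok=F), VALIDATE:-, TRANSFORM:P1(v=0,ok=F), EMIT:-] out:-; in:P2
Tick 4: [PARSE:P3(v=3,ok=F), VALIDATE:P2(v=18,ok=F), TRANSFORM:-, EMIT:P1(v=0,ok=F)] out:-; in:P3
Tick 5: [PARSE:-, VALIDATE:P3(v=3,ok=T), TRANSFORM:P2(v=0,ok=F), EMIT:-] out:P1(v=0); in:-
Tick 6: [PARSE:-, VALIDATE:-, TRANSFORM:P3(v=12,ok=T), EMIT:P2(v=0,ok=F)] out:-; in:-
Tick 7: [PARSE:-, VALIDATE:-, TRANSFORM:-, EMIT:P3(v=12,ok=T)] out:P2(v=0); in:-
Tick 8: [PARSE:-, VALIDATE:-, TRANSFORM:-, EMIT:-] out:P3(v=12); in:-
P1: arrives tick 1, valid=False (id=1, id%3=1), emit tick 5, final value 0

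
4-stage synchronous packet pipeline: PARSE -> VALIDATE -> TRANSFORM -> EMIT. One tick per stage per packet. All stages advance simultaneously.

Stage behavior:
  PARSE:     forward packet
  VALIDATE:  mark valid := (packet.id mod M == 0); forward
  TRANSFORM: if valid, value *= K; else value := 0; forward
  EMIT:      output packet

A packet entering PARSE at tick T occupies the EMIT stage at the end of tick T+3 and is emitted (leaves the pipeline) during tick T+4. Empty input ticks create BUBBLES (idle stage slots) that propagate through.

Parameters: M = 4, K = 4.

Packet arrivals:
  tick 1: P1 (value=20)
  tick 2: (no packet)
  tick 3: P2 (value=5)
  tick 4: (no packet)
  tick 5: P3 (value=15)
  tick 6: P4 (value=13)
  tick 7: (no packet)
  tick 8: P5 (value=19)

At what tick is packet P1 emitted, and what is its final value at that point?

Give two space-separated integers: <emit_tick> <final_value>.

Answer: 5 0

Derivation:
Tick 1: [PARSE:P1(v=20,ok=F), VALIDATE:-, TRANSFORM:-, EMIT:-] out:-; in:P1
Tick 2: [PARSE:-, VALIDATE:P1(v=20,ok=F), TRANSFORM:-, EMIT:-] out:-; in:-
Tick 3: [PARSE:P2(v=5,ok=F), VALIDATE:-, TRANSFORM:P1(v=0,ok=F), EMIT:-] out:-; in:P2
Tick 4: [PARSE:-, VALIDATE:P2(v=5,ok=F), TRANSFORM:-, EMIT:P1(v=0,ok=F)] out:-; in:-
Tick 5: [PARSE:P3(v=15,ok=F), VALIDATE:-, TRANSFORM:P2(v=0,ok=F), EMIT:-] out:P1(v=0); in:P3
Tick 6: [PARSE:P4(v=13,ok=F), VALIDATE:P3(v=15,ok=F), TRANSFORM:-, EMIT:P2(v=0,ok=F)] out:-; in:P4
Tick 7: [PARSE:-, VALIDATE:P4(v=13,ok=T), TRANSFORM:P3(v=0,ok=F), EMIT:-] out:P2(v=0); in:-
Tick 8: [PARSE:P5(v=19,ok=F), VALIDATE:-, TRANSFORM:P4(v=52,ok=T), EMIT:P3(v=0,ok=F)] out:-; in:P5
Tick 9: [PARSE:-, VALIDATE:P5(v=19,ok=F), TRANSFORM:-, EMIT:P4(v=52,ok=T)] out:P3(v=0); in:-
Tick 10: [PARSE:-, VALIDATE:-, TRANSFORM:P5(v=0,ok=F), EMIT:-] out:P4(v=52); in:-
Tick 11: [PARSE:-, VALIDATE:-, TRANSFORM:-, EMIT:P5(v=0,ok=F)] out:-; in:-
Tick 12: [PARSE:-, VALIDATE:-, TRANSFORM:-, EMIT:-] out:P5(v=0); in:-
P1: arrives tick 1, valid=False (id=1, id%4=1), emit tick 5, final value 0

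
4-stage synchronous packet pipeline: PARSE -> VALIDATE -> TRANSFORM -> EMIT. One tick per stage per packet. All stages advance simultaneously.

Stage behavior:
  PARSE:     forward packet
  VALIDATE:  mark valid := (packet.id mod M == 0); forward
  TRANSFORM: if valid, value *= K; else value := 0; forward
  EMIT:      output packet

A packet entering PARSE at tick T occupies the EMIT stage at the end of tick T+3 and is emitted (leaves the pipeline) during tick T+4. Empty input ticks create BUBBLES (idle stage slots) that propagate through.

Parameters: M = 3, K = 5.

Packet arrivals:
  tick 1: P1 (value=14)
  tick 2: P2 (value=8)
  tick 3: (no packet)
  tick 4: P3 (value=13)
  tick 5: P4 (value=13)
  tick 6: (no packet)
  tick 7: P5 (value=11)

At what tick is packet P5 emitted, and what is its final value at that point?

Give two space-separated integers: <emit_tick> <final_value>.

Answer: 11 0

Derivation:
Tick 1: [PARSE:P1(v=14,ok=F), VALIDATE:-, TRANSFORM:-, EMIT:-] out:-; in:P1
Tick 2: [PARSE:P2(v=8,ok=F), VALIDATE:P1(v=14,ok=F), TRANSFORM:-, EMIT:-] out:-; in:P2
Tick 3: [PARSE:-, VALIDATE:P2(v=8,ok=F), TRANSFORM:P1(v=0,ok=F), EMIT:-] out:-; in:-
Tick 4: [PARSE:P3(v=13,ok=F), VALIDATE:-, TRANSFORM:P2(v=0,ok=F), EMIT:P1(v=0,ok=F)] out:-; in:P3
Tick 5: [PARSE:P4(v=13,ok=F), VALIDATE:P3(v=13,ok=T), TRANSFORM:-, EMIT:P2(v=0,ok=F)] out:P1(v=0); in:P4
Tick 6: [PARSE:-, VALIDATE:P4(v=13,ok=F), TRANSFORM:P3(v=65,ok=T), EMIT:-] out:P2(v=0); in:-
Tick 7: [PARSE:P5(v=11,ok=F), VALIDATE:-, TRANSFORM:P4(v=0,ok=F), EMIT:P3(v=65,ok=T)] out:-; in:P5
Tick 8: [PARSE:-, VALIDATE:P5(v=11,ok=F), TRANSFORM:-, EMIT:P4(v=0,ok=F)] out:P3(v=65); in:-
Tick 9: [PARSE:-, VALIDATE:-, TRANSFORM:P5(v=0,ok=F), EMIT:-] out:P4(v=0); in:-
Tick 10: [PARSE:-, VALIDATE:-, TRANSFORM:-, EMIT:P5(v=0,ok=F)] out:-; in:-
Tick 11: [PARSE:-, VALIDATE:-, TRANSFORM:-, EMIT:-] out:P5(v=0); in:-
P5: arrives tick 7, valid=False (id=5, id%3=2), emit tick 11, final value 0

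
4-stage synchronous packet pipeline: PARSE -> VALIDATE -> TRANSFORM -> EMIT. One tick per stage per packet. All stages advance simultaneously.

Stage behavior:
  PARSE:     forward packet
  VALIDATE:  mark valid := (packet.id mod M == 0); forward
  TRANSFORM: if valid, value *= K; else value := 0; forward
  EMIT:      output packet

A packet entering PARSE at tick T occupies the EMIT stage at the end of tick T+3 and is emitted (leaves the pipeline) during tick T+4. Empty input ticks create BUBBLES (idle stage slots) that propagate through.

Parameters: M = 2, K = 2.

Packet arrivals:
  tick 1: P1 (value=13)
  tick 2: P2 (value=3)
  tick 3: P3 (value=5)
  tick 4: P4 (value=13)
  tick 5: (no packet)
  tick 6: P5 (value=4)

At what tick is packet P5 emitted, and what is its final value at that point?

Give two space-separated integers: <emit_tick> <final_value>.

Tick 1: [PARSE:P1(v=13,ok=F), VALIDATE:-, TRANSFORM:-, EMIT:-] out:-; in:P1
Tick 2: [PARSE:P2(v=3,ok=F), VALIDATE:P1(v=13,ok=F), TRANSFORM:-, EMIT:-] out:-; in:P2
Tick 3: [PARSE:P3(v=5,ok=F), VALIDATE:P2(v=3,ok=T), TRANSFORM:P1(v=0,ok=F), EMIT:-] out:-; in:P3
Tick 4: [PARSE:P4(v=13,ok=F), VALIDATE:P3(v=5,ok=F), TRANSFORM:P2(v=6,ok=T), EMIT:P1(v=0,ok=F)] out:-; in:P4
Tick 5: [PARSE:-, VALIDATE:P4(v=13,ok=T), TRANSFORM:P3(v=0,ok=F), EMIT:P2(v=6,ok=T)] out:P1(v=0); in:-
Tick 6: [PARSE:P5(v=4,ok=F), VALIDATE:-, TRANSFORM:P4(v=26,ok=T), EMIT:P3(v=0,ok=F)] out:P2(v=6); in:P5
Tick 7: [PARSE:-, VALIDATE:P5(v=4,ok=F), TRANSFORM:-, EMIT:P4(v=26,ok=T)] out:P3(v=0); in:-
Tick 8: [PARSE:-, VALIDATE:-, TRANSFORM:P5(v=0,ok=F), EMIT:-] out:P4(v=26); in:-
Tick 9: [PARSE:-, VALIDATE:-, TRANSFORM:-, EMIT:P5(v=0,ok=F)] out:-; in:-
Tick 10: [PARSE:-, VALIDATE:-, TRANSFORM:-, EMIT:-] out:P5(v=0); in:-
P5: arrives tick 6, valid=False (id=5, id%2=1), emit tick 10, final value 0

Answer: 10 0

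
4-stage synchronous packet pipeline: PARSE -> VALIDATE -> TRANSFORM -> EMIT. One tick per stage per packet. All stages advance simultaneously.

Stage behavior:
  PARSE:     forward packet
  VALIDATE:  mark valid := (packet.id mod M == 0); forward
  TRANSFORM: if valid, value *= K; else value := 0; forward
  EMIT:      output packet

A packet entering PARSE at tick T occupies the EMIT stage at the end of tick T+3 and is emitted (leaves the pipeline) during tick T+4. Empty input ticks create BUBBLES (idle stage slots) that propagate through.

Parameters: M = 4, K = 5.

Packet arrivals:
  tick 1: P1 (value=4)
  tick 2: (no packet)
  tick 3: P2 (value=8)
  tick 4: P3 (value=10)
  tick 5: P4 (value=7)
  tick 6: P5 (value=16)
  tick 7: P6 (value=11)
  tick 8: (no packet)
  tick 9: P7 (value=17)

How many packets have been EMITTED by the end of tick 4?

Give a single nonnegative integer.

Answer: 0

Derivation:
Tick 1: [PARSE:P1(v=4,ok=F), VALIDATE:-, TRANSFORM:-, EMIT:-] out:-; in:P1
Tick 2: [PARSE:-, VALIDATE:P1(v=4,ok=F), TRANSFORM:-, EMIT:-] out:-; in:-
Tick 3: [PARSE:P2(v=8,ok=F), VALIDATE:-, TRANSFORM:P1(v=0,ok=F), EMIT:-] out:-; in:P2
Tick 4: [PARSE:P3(v=10,ok=F), VALIDATE:P2(v=8,ok=F), TRANSFORM:-, EMIT:P1(v=0,ok=F)] out:-; in:P3
Emitted by tick 4: []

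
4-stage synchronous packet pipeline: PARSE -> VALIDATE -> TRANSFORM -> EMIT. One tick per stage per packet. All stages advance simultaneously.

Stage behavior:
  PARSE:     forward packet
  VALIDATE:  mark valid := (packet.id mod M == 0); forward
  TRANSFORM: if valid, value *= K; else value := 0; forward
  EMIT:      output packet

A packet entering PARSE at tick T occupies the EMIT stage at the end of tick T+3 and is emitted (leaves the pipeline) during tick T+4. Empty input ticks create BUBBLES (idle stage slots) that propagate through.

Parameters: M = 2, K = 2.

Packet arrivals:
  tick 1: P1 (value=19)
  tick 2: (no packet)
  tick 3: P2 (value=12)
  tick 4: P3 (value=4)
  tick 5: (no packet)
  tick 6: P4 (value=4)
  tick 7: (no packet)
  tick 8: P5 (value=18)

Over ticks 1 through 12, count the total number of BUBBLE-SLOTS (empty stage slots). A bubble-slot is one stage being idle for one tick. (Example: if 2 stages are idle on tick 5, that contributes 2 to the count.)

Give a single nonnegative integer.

Answer: 28

Derivation:
Tick 1: [PARSE:P1(v=19,ok=F), VALIDATE:-, TRANSFORM:-, EMIT:-] out:-; bubbles=3
Tick 2: [PARSE:-, VALIDATE:P1(v=19,ok=F), TRANSFORM:-, EMIT:-] out:-; bubbles=3
Tick 3: [PARSE:P2(v=12,ok=F), VALIDATE:-, TRANSFORM:P1(v=0,ok=F), EMIT:-] out:-; bubbles=2
Tick 4: [PARSE:P3(v=4,ok=F), VALIDATE:P2(v=12,ok=T), TRANSFORM:-, EMIT:P1(v=0,ok=F)] out:-; bubbles=1
Tick 5: [PARSE:-, VALIDATE:P3(v=4,ok=F), TRANSFORM:P2(v=24,ok=T), EMIT:-] out:P1(v=0); bubbles=2
Tick 6: [PARSE:P4(v=4,ok=F), VALIDATE:-, TRANSFORM:P3(v=0,ok=F), EMIT:P2(v=24,ok=T)] out:-; bubbles=1
Tick 7: [PARSE:-, VALIDATE:P4(v=4,ok=T), TRANSFORM:-, EMIT:P3(v=0,ok=F)] out:P2(v=24); bubbles=2
Tick 8: [PARSE:P5(v=18,ok=F), VALIDATE:-, TRANSFORM:P4(v=8,ok=T), EMIT:-] out:P3(v=0); bubbles=2
Tick 9: [PARSE:-, VALIDATE:P5(v=18,ok=F), TRANSFORM:-, EMIT:P4(v=8,ok=T)] out:-; bubbles=2
Tick 10: [PARSE:-, VALIDATE:-, TRANSFORM:P5(v=0,ok=F), EMIT:-] out:P4(v=8); bubbles=3
Tick 11: [PARSE:-, VALIDATE:-, TRANSFORM:-, EMIT:P5(v=0,ok=F)] out:-; bubbles=3
Tick 12: [PARSE:-, VALIDATE:-, TRANSFORM:-, EMIT:-] out:P5(v=0); bubbles=4
Total bubble-slots: 28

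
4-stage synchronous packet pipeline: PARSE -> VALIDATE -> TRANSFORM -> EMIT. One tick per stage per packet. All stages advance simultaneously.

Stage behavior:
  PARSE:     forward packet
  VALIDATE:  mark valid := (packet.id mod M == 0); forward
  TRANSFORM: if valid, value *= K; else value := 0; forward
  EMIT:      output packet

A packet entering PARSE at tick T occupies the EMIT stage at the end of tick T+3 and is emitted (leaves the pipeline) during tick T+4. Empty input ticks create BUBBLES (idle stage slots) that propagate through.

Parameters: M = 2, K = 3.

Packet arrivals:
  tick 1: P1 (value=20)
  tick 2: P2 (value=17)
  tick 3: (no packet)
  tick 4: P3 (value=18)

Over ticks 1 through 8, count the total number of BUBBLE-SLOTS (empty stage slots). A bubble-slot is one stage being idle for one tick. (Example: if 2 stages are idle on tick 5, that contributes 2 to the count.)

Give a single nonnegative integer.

Tick 1: [PARSE:P1(v=20,ok=F), VALIDATE:-, TRANSFORM:-, EMIT:-] out:-; bubbles=3
Tick 2: [PARSE:P2(v=17,ok=F), VALIDATE:P1(v=20,ok=F), TRANSFORM:-, EMIT:-] out:-; bubbles=2
Tick 3: [PARSE:-, VALIDATE:P2(v=17,ok=T), TRANSFORM:P1(v=0,ok=F), EMIT:-] out:-; bubbles=2
Tick 4: [PARSE:P3(v=18,ok=F), VALIDATE:-, TRANSFORM:P2(v=51,ok=T), EMIT:P1(v=0,ok=F)] out:-; bubbles=1
Tick 5: [PARSE:-, VALIDATE:P3(v=18,ok=F), TRANSFORM:-, EMIT:P2(v=51,ok=T)] out:P1(v=0); bubbles=2
Tick 6: [PARSE:-, VALIDATE:-, TRANSFORM:P3(v=0,ok=F), EMIT:-] out:P2(v=51); bubbles=3
Tick 7: [PARSE:-, VALIDATE:-, TRANSFORM:-, EMIT:P3(v=0,ok=F)] out:-; bubbles=3
Tick 8: [PARSE:-, VALIDATE:-, TRANSFORM:-, EMIT:-] out:P3(v=0); bubbles=4
Total bubble-slots: 20

Answer: 20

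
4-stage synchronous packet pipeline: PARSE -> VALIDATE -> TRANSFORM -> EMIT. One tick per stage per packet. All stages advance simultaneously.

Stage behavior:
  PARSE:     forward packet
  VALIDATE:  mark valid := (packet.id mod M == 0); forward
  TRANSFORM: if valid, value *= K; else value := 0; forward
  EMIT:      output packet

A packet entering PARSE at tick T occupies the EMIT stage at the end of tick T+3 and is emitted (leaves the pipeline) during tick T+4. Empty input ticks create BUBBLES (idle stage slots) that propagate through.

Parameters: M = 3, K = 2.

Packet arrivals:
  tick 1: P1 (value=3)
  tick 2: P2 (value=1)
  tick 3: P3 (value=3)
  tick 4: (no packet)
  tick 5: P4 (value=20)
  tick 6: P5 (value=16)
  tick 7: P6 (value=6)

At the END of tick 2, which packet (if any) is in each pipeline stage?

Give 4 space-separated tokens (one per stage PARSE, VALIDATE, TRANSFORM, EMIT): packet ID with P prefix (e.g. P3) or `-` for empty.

Answer: P2 P1 - -

Derivation:
Tick 1: [PARSE:P1(v=3,ok=F), VALIDATE:-, TRANSFORM:-, EMIT:-] out:-; in:P1
Tick 2: [PARSE:P2(v=1,ok=F), VALIDATE:P1(v=3,ok=F), TRANSFORM:-, EMIT:-] out:-; in:P2
At end of tick 2: ['P2', 'P1', '-', '-']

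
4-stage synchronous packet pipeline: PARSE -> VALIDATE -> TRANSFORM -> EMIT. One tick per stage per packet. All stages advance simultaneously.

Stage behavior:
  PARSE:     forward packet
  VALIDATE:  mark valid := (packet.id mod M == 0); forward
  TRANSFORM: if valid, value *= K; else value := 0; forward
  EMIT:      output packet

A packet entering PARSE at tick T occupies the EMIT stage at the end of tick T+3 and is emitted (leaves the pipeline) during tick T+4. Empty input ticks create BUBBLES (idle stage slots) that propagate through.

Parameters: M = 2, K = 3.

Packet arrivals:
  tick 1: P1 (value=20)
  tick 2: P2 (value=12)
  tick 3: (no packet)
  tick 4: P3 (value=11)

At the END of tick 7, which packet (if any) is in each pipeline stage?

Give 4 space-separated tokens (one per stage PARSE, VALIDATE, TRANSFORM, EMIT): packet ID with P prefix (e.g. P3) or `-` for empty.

Answer: - - - P3

Derivation:
Tick 1: [PARSE:P1(v=20,ok=F), VALIDATE:-, TRANSFORM:-, EMIT:-] out:-; in:P1
Tick 2: [PARSE:P2(v=12,ok=F), VALIDATE:P1(v=20,ok=F), TRANSFORM:-, EMIT:-] out:-; in:P2
Tick 3: [PARSE:-, VALIDATE:P2(v=12,ok=T), TRANSFORM:P1(v=0,ok=F), EMIT:-] out:-; in:-
Tick 4: [PARSE:P3(v=11,ok=F), VALIDATE:-, TRANSFORM:P2(v=36,ok=T), EMIT:P1(v=0,ok=F)] out:-; in:P3
Tick 5: [PARSE:-, VALIDATE:P3(v=11,ok=F), TRANSFORM:-, EMIT:P2(v=36,ok=T)] out:P1(v=0); in:-
Tick 6: [PARSE:-, VALIDATE:-, TRANSFORM:P3(v=0,ok=F), EMIT:-] out:P2(v=36); in:-
Tick 7: [PARSE:-, VALIDATE:-, TRANSFORM:-, EMIT:P3(v=0,ok=F)] out:-; in:-
At end of tick 7: ['-', '-', '-', 'P3']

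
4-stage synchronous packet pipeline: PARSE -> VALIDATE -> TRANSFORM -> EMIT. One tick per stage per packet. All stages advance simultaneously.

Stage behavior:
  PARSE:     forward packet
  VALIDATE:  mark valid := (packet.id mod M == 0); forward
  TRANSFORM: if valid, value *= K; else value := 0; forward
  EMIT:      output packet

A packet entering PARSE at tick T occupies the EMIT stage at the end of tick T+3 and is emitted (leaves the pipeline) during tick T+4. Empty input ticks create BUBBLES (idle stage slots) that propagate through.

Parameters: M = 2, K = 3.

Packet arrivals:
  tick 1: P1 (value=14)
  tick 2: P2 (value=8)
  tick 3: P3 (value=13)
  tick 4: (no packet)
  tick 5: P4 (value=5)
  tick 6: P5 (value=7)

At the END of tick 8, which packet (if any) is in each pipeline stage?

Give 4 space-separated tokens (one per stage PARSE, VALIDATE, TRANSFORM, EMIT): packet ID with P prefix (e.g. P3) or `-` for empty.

Answer: - - P5 P4

Derivation:
Tick 1: [PARSE:P1(v=14,ok=F), VALIDATE:-, TRANSFORM:-, EMIT:-] out:-; in:P1
Tick 2: [PARSE:P2(v=8,ok=F), VALIDATE:P1(v=14,ok=F), TRANSFORM:-, EMIT:-] out:-; in:P2
Tick 3: [PARSE:P3(v=13,ok=F), VALIDATE:P2(v=8,ok=T), TRANSFORM:P1(v=0,ok=F), EMIT:-] out:-; in:P3
Tick 4: [PARSE:-, VALIDATE:P3(v=13,ok=F), TRANSFORM:P2(v=24,ok=T), EMIT:P1(v=0,ok=F)] out:-; in:-
Tick 5: [PARSE:P4(v=5,ok=F), VALIDATE:-, TRANSFORM:P3(v=0,ok=F), EMIT:P2(v=24,ok=T)] out:P1(v=0); in:P4
Tick 6: [PARSE:P5(v=7,ok=F), VALIDATE:P4(v=5,ok=T), TRANSFORM:-, EMIT:P3(v=0,ok=F)] out:P2(v=24); in:P5
Tick 7: [PARSE:-, VALIDATE:P5(v=7,ok=F), TRANSFORM:P4(v=15,ok=T), EMIT:-] out:P3(v=0); in:-
Tick 8: [PARSE:-, VALIDATE:-, TRANSFORM:P5(v=0,ok=F), EMIT:P4(v=15,ok=T)] out:-; in:-
At end of tick 8: ['-', '-', 'P5', 'P4']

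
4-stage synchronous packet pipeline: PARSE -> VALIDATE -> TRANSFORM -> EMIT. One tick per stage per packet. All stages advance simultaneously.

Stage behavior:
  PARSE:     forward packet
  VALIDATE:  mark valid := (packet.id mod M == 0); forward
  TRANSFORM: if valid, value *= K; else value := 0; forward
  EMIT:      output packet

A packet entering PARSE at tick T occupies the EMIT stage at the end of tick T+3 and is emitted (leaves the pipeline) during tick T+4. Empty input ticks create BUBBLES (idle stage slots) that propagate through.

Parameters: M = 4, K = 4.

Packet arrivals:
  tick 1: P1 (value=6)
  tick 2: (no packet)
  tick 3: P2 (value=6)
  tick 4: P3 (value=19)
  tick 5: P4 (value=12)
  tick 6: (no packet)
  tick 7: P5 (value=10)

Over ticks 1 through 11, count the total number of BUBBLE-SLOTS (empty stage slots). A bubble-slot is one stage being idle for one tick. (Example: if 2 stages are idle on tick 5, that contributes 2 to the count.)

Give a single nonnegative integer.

Answer: 24

Derivation:
Tick 1: [PARSE:P1(v=6,ok=F), VALIDATE:-, TRANSFORM:-, EMIT:-] out:-; bubbles=3
Tick 2: [PARSE:-, VALIDATE:P1(v=6,ok=F), TRANSFORM:-, EMIT:-] out:-; bubbles=3
Tick 3: [PARSE:P2(v=6,ok=F), VALIDATE:-, TRANSFORM:P1(v=0,ok=F), EMIT:-] out:-; bubbles=2
Tick 4: [PARSE:P3(v=19,ok=F), VALIDATE:P2(v=6,ok=F), TRANSFORM:-, EMIT:P1(v=0,ok=F)] out:-; bubbles=1
Tick 5: [PARSE:P4(v=12,ok=F), VALIDATE:P3(v=19,ok=F), TRANSFORM:P2(v=0,ok=F), EMIT:-] out:P1(v=0); bubbles=1
Tick 6: [PARSE:-, VALIDATE:P4(v=12,ok=T), TRANSFORM:P3(v=0,ok=F), EMIT:P2(v=0,ok=F)] out:-; bubbles=1
Tick 7: [PARSE:P5(v=10,ok=F), VALIDATE:-, TRANSFORM:P4(v=48,ok=T), EMIT:P3(v=0,ok=F)] out:P2(v=0); bubbles=1
Tick 8: [PARSE:-, VALIDATE:P5(v=10,ok=F), TRANSFORM:-, EMIT:P4(v=48,ok=T)] out:P3(v=0); bubbles=2
Tick 9: [PARSE:-, VALIDATE:-, TRANSFORM:P5(v=0,ok=F), EMIT:-] out:P4(v=48); bubbles=3
Tick 10: [PARSE:-, VALIDATE:-, TRANSFORM:-, EMIT:P5(v=0,ok=F)] out:-; bubbles=3
Tick 11: [PARSE:-, VALIDATE:-, TRANSFORM:-, EMIT:-] out:P5(v=0); bubbles=4
Total bubble-slots: 24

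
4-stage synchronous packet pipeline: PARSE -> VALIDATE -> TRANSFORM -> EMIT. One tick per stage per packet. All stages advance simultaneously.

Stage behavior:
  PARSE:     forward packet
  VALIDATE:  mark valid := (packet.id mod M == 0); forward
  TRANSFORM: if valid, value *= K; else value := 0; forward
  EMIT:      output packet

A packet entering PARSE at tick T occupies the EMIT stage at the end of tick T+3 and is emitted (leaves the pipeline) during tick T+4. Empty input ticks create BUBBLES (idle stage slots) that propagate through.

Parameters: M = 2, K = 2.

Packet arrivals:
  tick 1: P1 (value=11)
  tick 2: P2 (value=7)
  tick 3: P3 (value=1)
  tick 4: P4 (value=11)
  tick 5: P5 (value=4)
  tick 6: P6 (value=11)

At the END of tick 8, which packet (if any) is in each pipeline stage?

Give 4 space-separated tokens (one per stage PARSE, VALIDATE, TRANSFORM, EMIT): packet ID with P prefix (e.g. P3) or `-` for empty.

Answer: - - P6 P5

Derivation:
Tick 1: [PARSE:P1(v=11,ok=F), VALIDATE:-, TRANSFORM:-, EMIT:-] out:-; in:P1
Tick 2: [PARSE:P2(v=7,ok=F), VALIDATE:P1(v=11,ok=F), TRANSFORM:-, EMIT:-] out:-; in:P2
Tick 3: [PARSE:P3(v=1,ok=F), VALIDATE:P2(v=7,ok=T), TRANSFORM:P1(v=0,ok=F), EMIT:-] out:-; in:P3
Tick 4: [PARSE:P4(v=11,ok=F), VALIDATE:P3(v=1,ok=F), TRANSFORM:P2(v=14,ok=T), EMIT:P1(v=0,ok=F)] out:-; in:P4
Tick 5: [PARSE:P5(v=4,ok=F), VALIDATE:P4(v=11,ok=T), TRANSFORM:P3(v=0,ok=F), EMIT:P2(v=14,ok=T)] out:P1(v=0); in:P5
Tick 6: [PARSE:P6(v=11,ok=F), VALIDATE:P5(v=4,ok=F), TRANSFORM:P4(v=22,ok=T), EMIT:P3(v=0,ok=F)] out:P2(v=14); in:P6
Tick 7: [PARSE:-, VALIDATE:P6(v=11,ok=T), TRANSFORM:P5(v=0,ok=F), EMIT:P4(v=22,ok=T)] out:P3(v=0); in:-
Tick 8: [PARSE:-, VALIDATE:-, TRANSFORM:P6(v=22,ok=T), EMIT:P5(v=0,ok=F)] out:P4(v=22); in:-
At end of tick 8: ['-', '-', 'P6', 'P5']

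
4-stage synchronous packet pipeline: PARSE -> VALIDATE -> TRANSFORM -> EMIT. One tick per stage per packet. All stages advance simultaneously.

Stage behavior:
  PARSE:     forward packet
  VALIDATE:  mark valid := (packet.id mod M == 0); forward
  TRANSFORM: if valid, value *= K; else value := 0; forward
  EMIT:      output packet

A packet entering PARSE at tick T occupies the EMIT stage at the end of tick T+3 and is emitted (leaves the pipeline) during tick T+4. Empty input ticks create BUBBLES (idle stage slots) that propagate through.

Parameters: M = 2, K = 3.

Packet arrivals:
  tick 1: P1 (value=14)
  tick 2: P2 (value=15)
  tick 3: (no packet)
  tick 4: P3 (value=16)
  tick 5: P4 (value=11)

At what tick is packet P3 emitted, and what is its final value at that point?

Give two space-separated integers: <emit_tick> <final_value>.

Tick 1: [PARSE:P1(v=14,ok=F), VALIDATE:-, TRANSFORM:-, EMIT:-] out:-; in:P1
Tick 2: [PARSE:P2(v=15,ok=F), VALIDATE:P1(v=14,ok=F), TRANSFORM:-, EMIT:-] out:-; in:P2
Tick 3: [PARSE:-, VALIDATE:P2(v=15,ok=T), TRANSFORM:P1(v=0,ok=F), EMIT:-] out:-; in:-
Tick 4: [PARSE:P3(v=16,ok=F), VALIDATE:-, TRANSFORM:P2(v=45,ok=T), EMIT:P1(v=0,ok=F)] out:-; in:P3
Tick 5: [PARSE:P4(v=11,ok=F), VALIDATE:P3(v=16,ok=F), TRANSFORM:-, EMIT:P2(v=45,ok=T)] out:P1(v=0); in:P4
Tick 6: [PARSE:-, VALIDATE:P4(v=11,ok=T), TRANSFORM:P3(v=0,ok=F), EMIT:-] out:P2(v=45); in:-
Tick 7: [PARSE:-, VALIDATE:-, TRANSFORM:P4(v=33,ok=T), EMIT:P3(v=0,ok=F)] out:-; in:-
Tick 8: [PARSE:-, VALIDATE:-, TRANSFORM:-, EMIT:P4(v=33,ok=T)] out:P3(v=0); in:-
Tick 9: [PARSE:-, VALIDATE:-, TRANSFORM:-, EMIT:-] out:P4(v=33); in:-
P3: arrives tick 4, valid=False (id=3, id%2=1), emit tick 8, final value 0

Answer: 8 0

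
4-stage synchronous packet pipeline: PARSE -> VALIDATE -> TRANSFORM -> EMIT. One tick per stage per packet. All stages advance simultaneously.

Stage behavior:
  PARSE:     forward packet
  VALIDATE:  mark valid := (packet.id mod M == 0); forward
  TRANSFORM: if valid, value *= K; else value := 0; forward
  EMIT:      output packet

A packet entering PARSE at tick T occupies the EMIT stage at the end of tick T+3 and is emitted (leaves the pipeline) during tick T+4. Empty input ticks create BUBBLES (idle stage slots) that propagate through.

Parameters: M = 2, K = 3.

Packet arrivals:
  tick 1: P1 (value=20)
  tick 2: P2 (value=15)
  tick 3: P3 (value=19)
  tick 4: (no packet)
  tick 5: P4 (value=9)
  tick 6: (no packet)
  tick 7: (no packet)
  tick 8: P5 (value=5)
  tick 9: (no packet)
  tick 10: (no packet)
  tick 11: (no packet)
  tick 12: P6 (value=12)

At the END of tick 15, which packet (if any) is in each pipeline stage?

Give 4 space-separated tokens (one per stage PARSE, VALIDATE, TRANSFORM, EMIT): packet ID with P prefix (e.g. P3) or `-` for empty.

Tick 1: [PARSE:P1(v=20,ok=F), VALIDATE:-, TRANSFORM:-, EMIT:-] out:-; in:P1
Tick 2: [PARSE:P2(v=15,ok=F), VALIDATE:P1(v=20,ok=F), TRANSFORM:-, EMIT:-] out:-; in:P2
Tick 3: [PARSE:P3(v=19,ok=F), VALIDATE:P2(v=15,ok=T), TRANSFORM:P1(v=0,ok=F), EMIT:-] out:-; in:P3
Tick 4: [PARSE:-, VALIDATE:P3(v=19,ok=F), TRANSFORM:P2(v=45,ok=T), EMIT:P1(v=0,ok=F)] out:-; in:-
Tick 5: [PARSE:P4(v=9,ok=F), VALIDATE:-, TRANSFORM:P3(v=0,ok=F), EMIT:P2(v=45,ok=T)] out:P1(v=0); in:P4
Tick 6: [PARSE:-, VALIDATE:P4(v=9,ok=T), TRANSFORM:-, EMIT:P3(v=0,ok=F)] out:P2(v=45); in:-
Tick 7: [PARSE:-, VALIDATE:-, TRANSFORM:P4(v=27,ok=T), EMIT:-] out:P3(v=0); in:-
Tick 8: [PARSE:P5(v=5,ok=F), VALIDATE:-, TRANSFORM:-, EMIT:P4(v=27,ok=T)] out:-; in:P5
Tick 9: [PARSE:-, VALIDATE:P5(v=5,ok=F), TRANSFORM:-, EMIT:-] out:P4(v=27); in:-
Tick 10: [PARSE:-, VALIDATE:-, TRANSFORM:P5(v=0,ok=F), EMIT:-] out:-; in:-
Tick 11: [PARSE:-, VALIDATE:-, TRANSFORM:-, EMIT:P5(v=0,ok=F)] out:-; in:-
Tick 12: [PARSE:P6(v=12,ok=F), VALIDATE:-, TRANSFORM:-, EMIT:-] out:P5(v=0); in:P6
Tick 13: [PARSE:-, VALIDATE:P6(v=12,ok=T), TRANSFORM:-, EMIT:-] out:-; in:-
Tick 14: [PARSE:-, VALIDATE:-, TRANSFORM:P6(v=36,ok=T), EMIT:-] out:-; in:-
Tick 15: [PARSE:-, VALIDATE:-, TRANSFORM:-, EMIT:P6(v=36,ok=T)] out:-; in:-
At end of tick 15: ['-', '-', '-', 'P6']

Answer: - - - P6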